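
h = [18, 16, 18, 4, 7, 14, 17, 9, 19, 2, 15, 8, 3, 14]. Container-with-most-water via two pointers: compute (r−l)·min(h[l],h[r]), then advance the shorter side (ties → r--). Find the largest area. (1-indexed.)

max area = 182

[1,14] min(18,14)*13=182 best=182 * → r--
[1,13] min(18,3)*12=36 best=182 → r--
[1,12] min(18,8)*11=88 best=182 → r--
[1,11] min(18,15)*10=150 best=182 → r--
[1,10] min(18,2)*9=18 best=182 → r--
[1,9] min(18,19)*8=144 best=182 → l++
[2,9] min(16,19)*7=112 best=182 → l++
[3,9] min(18,19)*6=108 best=182 → l++
[4,9] min(4,19)*5=20 best=182 → l++
[5,9] min(7,19)*4=28 best=182 → l++
[6,9] min(14,19)*3=42 best=182 → l++
[7,9] min(17,19)*2=34 best=182 → l++
[8,9] min(9,19)*1=9 best=182 → l++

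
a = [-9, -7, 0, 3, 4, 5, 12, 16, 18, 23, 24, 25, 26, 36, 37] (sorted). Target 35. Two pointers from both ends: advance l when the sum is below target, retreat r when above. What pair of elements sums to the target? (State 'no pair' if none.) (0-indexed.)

l=0 r=14: -9+37=28 <35, l++
l=1 r=14: -7+37=30 <35, l++
l=2 r=14: 0+37=37 >35, r--
l=2 r=13: 0+36=36 >35, r--
l=2 r=12: 0+26=26 <35, l++
l=3 r=12: 3+26=29 <35, l++
l=4 r=12: 4+26=30 <35, l++
l=5 r=12: 5+26=31 <35, l++
l=6 r=12: 12+26=38 >35, r--
l=6 r=11: 12+25=37 >35, r--
l=6 r=10: 12+24=36 >35, r--
l=6 r=9: 12+23=35, found

(12, 23)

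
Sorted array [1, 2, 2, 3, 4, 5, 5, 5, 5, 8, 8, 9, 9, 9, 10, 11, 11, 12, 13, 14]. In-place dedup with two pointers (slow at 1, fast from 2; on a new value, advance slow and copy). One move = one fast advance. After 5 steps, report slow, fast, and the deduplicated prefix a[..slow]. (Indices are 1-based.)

slow=5, fast=7, prefix=[1, 2, 3, 4, 5]

slow=1 fast=2: a[fast]=2≠a[slow]=1 write a[2]=2, slow++,fast++
slow=2 fast=3: a[fast]=2=a[slow] dup, fast++
slow=2 fast=4: a[fast]=3≠a[slow]=2 write a[3]=3, slow++,fast++
slow=3 fast=5: a[fast]=4≠a[slow]=3 write a[4]=4, slow++,fast++
slow=4 fast=6: a[fast]=5≠a[slow]=4 write a[5]=5, slow++,fast++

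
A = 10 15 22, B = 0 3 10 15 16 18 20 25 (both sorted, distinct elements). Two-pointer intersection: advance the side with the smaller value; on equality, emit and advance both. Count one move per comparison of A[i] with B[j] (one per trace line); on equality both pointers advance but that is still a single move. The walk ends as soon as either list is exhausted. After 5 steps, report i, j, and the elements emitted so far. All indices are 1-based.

i=3, j=6, emitted=[10, 15]

[i=1,j=1] 10>0 → j++
[i=1,j=2] 10>3 → j++
[i=1,j=3] 10==10 emit → i++,j++
[i=2,j=4] 15==15 emit → i++,j++
[i=3,j=5] 22>16 → j++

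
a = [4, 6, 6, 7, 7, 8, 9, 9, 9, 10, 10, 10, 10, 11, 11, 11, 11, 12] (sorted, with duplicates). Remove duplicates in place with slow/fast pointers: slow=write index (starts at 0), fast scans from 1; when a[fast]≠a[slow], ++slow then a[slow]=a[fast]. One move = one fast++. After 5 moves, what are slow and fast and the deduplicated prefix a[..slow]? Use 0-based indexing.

slow=0 fast=1: a[fast]=6≠a[slow]=4 write a[1]=6, slow++,fast++
slow=1 fast=2: a[fast]=6=a[slow] dup, fast++
slow=1 fast=3: a[fast]=7≠a[slow]=6 write a[2]=7, slow++,fast++
slow=2 fast=4: a[fast]=7=a[slow] dup, fast++
slow=2 fast=5: a[fast]=8≠a[slow]=7 write a[3]=8, slow++,fast++

slow=3, fast=6, prefix=[4, 6, 7, 8]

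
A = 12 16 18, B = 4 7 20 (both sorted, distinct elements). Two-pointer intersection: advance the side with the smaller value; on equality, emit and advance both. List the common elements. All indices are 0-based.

[i=0,j=0] 12>4 → j++
[i=0,j=1] 12>7 → j++
[i=0,j=2] 12<20 → i++
[i=1,j=2] 16<20 → i++
[i=2,j=2] 18<20 → i++

intersection = []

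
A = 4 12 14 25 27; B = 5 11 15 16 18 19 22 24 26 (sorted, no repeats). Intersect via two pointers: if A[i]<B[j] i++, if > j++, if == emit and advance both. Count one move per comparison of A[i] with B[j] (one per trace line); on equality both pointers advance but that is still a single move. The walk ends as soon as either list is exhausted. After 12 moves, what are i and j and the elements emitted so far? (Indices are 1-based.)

i=5, j=9, emitted=[]

[i=1,j=1] 4<5 → i++
[i=2,j=1] 12>5 → j++
[i=2,j=2] 12>11 → j++
[i=2,j=3] 12<15 → i++
[i=3,j=3] 14<15 → i++
[i=4,j=3] 25>15 → j++
[i=4,j=4] 25>16 → j++
[i=4,j=5] 25>18 → j++
[i=4,j=6] 25>19 → j++
[i=4,j=7] 25>22 → j++
[i=4,j=8] 25>24 → j++
[i=4,j=9] 25<26 → i++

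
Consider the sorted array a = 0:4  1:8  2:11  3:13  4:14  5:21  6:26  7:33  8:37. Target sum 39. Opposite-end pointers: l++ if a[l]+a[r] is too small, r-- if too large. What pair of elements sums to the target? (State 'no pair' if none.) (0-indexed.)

[0,8] 4+37=41 >39 → r--
[0,7] 4+33=37 <39 → l++
[1,7] 8+33=41 >39 → r--
[1,6] 8+26=34 <39 → l++
[2,6] 11+26=37 <39 → l++
[3,6] 13+26=39 → found

(13, 26)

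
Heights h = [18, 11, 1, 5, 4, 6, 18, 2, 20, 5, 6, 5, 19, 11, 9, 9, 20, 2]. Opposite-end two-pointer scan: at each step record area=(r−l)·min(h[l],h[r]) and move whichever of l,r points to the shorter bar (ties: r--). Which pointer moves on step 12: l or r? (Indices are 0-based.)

l=0 r=17: min(18,2)*17=34 best=34 *, r--
l=0 r=16: min(18,20)*16=288 best=288 *, l++
l=1 r=16: min(11,20)*15=165 best=288, l++
l=2 r=16: min(1,20)*14=14 best=288, l++
l=3 r=16: min(5,20)*13=65 best=288, l++
l=4 r=16: min(4,20)*12=48 best=288, l++
l=5 r=16: min(6,20)*11=66 best=288, l++
l=6 r=16: min(18,20)*10=180 best=288, l++
l=7 r=16: min(2,20)*9=18 best=288, l++
l=8 r=16: min(20,20)*8=160 best=288, r--
l=8 r=15: min(20,9)*7=63 best=288, r--
l=8 r=14: min(20,9)*6=54 best=288, r--

r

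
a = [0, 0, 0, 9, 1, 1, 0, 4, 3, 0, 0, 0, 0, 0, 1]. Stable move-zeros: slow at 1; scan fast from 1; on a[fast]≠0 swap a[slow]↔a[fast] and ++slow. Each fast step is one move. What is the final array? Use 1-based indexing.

(s=1,f=1) a[fast]=0 → fast++
(s=1,f=2) a[fast]=0 → fast++
(s=1,f=3) a[fast]=0 → fast++
(s=1,f=4) a[fast]=9≠0 swap→a[1]=9 → slow++,fast++
(s=2,f=5) a[fast]=1≠0 swap→a[2]=1 → slow++,fast++
(s=3,f=6) a[fast]=1≠0 swap→a[3]=1 → slow++,fast++
(s=4,f=7) a[fast]=0 → fast++
(s=4,f=8) a[fast]=4≠0 swap→a[4]=4 → slow++,fast++
(s=5,f=9) a[fast]=3≠0 swap→a[5]=3 → slow++,fast++
(s=6,f=10) a[fast]=0 → fast++
(s=6,f=11) a[fast]=0 → fast++
(s=6,f=12) a[fast]=0 → fast++
(s=6,f=13) a[fast]=0 → fast++
(s=6,f=14) a[fast]=0 → fast++
(s=6,f=15) a[fast]=1≠0 swap→a[6]=1 → slow++,fast++

[9, 1, 1, 4, 3, 1, 0, 0, 0, 0, 0, 0, 0, 0, 0]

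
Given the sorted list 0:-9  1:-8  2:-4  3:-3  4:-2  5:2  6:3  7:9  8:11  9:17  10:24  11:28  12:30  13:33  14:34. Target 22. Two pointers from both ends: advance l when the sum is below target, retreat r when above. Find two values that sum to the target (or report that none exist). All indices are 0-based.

[0,14] -9+34=25 >22 → r--
[0,13] -9+33=24 >22 → r--
[0,12] -9+30=21 <22 → l++
[1,12] -8+30=22 → found

(-8, 30)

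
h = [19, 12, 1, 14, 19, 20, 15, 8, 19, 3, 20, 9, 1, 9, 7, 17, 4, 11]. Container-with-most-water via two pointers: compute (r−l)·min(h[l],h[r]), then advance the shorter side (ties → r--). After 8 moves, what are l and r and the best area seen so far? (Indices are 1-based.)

l=2, r=11, best area=255

[1,18] min(19,11)*17=187 best=187 * → r--
[1,17] min(19,4)*16=64 best=187 → r--
[1,16] min(19,17)*15=255 best=255 * → r--
[1,15] min(19,7)*14=98 best=255 → r--
[1,14] min(19,9)*13=117 best=255 → r--
[1,13] min(19,1)*12=12 best=255 → r--
[1,12] min(19,9)*11=99 best=255 → r--
[1,11] min(19,20)*10=190 best=255 → l++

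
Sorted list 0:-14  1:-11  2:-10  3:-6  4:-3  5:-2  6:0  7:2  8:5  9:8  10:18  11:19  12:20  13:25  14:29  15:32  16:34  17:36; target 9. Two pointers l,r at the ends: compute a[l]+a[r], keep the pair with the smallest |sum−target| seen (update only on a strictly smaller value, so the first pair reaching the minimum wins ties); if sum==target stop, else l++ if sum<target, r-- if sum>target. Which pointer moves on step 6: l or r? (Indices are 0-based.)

l=0 r=17: -14+36=22 d=13 *, r--
l=0 r=16: -14+34=20 d=11 *, r--
l=0 r=15: -14+32=18 d=9 *, r--
l=0 r=14: -14+29=15 d=6 *, r--
l=0 r=13: -14+25=11 d=2 *, r--
l=0 r=12: -14+20=6 d=3, l++

l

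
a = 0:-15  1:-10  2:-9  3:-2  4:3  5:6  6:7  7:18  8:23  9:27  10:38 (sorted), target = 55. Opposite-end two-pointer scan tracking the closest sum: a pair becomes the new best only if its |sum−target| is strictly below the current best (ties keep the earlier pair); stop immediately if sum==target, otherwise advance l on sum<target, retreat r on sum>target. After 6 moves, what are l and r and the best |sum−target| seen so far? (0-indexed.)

[0,10] -15+38=23 d=32 * → l++
[1,10] -10+38=28 d=27 * → l++
[2,10] -9+38=29 d=26 * → l++
[3,10] -2+38=36 d=19 * → l++
[4,10] 3+38=41 d=14 * → l++
[5,10] 6+38=44 d=11 * → l++

l=6, r=10, best |Δ|=11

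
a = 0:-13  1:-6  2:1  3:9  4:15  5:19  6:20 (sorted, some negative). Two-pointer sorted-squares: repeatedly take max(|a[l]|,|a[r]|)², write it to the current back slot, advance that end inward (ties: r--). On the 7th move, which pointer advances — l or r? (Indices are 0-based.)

l=0 r=6: |-13|<=|20| out[6]=400, r--
l=0 r=5: |-13|<=|19| out[5]=361, r--
l=0 r=4: |-13|<=|15| out[4]=225, r--
l=0 r=3: |-13|>|9| out[3]=169, l++
l=1 r=3: |-6|<=|9| out[2]=81, r--
l=1 r=2: |-6|>|1| out[1]=36, l++
l=2 r=2: |1|<=|1| out[0]=1, r--

r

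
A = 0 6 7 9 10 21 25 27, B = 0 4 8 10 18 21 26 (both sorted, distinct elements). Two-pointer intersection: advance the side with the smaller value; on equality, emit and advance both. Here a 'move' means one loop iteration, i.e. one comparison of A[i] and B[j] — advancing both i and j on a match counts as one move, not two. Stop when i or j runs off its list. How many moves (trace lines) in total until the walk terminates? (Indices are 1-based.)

11 moves

[i=1,j=1] 0==0 emit → i++,j++
[i=2,j=2] 6>4 → j++
[i=2,j=3] 6<8 → i++
[i=3,j=3] 7<8 → i++
[i=4,j=3] 9>8 → j++
[i=4,j=4] 9<10 → i++
[i=5,j=4] 10==10 emit → i++,j++
[i=6,j=5] 21>18 → j++
[i=6,j=6] 21==21 emit → i++,j++
[i=7,j=7] 25<26 → i++
[i=8,j=7] 27>26 → j++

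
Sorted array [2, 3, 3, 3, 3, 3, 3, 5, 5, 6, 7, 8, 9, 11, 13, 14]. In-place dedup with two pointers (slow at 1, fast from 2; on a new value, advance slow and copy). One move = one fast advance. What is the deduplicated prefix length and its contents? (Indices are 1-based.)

slow=1 fast=2: a[fast]=3≠a[slow]=2 write a[2]=3, slow++,fast++
slow=2 fast=3: a[fast]=3=a[slow] dup, fast++
slow=2 fast=4: a[fast]=3=a[slow] dup, fast++
slow=2 fast=5: a[fast]=3=a[slow] dup, fast++
slow=2 fast=6: a[fast]=3=a[slow] dup, fast++
slow=2 fast=7: a[fast]=3=a[slow] dup, fast++
slow=2 fast=8: a[fast]=5≠a[slow]=3 write a[3]=5, slow++,fast++
slow=3 fast=9: a[fast]=5=a[slow] dup, fast++
slow=3 fast=10: a[fast]=6≠a[slow]=5 write a[4]=6, slow++,fast++
slow=4 fast=11: a[fast]=7≠a[slow]=6 write a[5]=7, slow++,fast++
slow=5 fast=12: a[fast]=8≠a[slow]=7 write a[6]=8, slow++,fast++
slow=6 fast=13: a[fast]=9≠a[slow]=8 write a[7]=9, slow++,fast++
slow=7 fast=14: a[fast]=11≠a[slow]=9 write a[8]=11, slow++,fast++
slow=8 fast=15: a[fast]=13≠a[slow]=11 write a[9]=13, slow++,fast++
slow=9 fast=16: a[fast]=14≠a[slow]=13 write a[10]=14, slow++,fast++

length 10; prefix = [2, 3, 5, 6, 7, 8, 9, 11, 13, 14]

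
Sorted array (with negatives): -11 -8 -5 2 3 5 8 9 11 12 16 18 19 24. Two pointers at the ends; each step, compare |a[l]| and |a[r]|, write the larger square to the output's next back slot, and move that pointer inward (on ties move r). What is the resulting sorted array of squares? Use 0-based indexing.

[0,13] |-11|<=|24| out[13]=576 → r--
[0,12] |-11|<=|19| out[12]=361 → r--
[0,11] |-11|<=|18| out[11]=324 → r--
[0,10] |-11|<=|16| out[10]=256 → r--
[0,9] |-11|<=|12| out[9]=144 → r--
[0,8] |-11|<=|11| out[8]=121 → r--
[0,7] |-11|>|9| out[7]=121 → l++
[1,7] |-8|<=|9| out[6]=81 → r--
[1,6] |-8|<=|8| out[5]=64 → r--
[1,5] |-8|>|5| out[4]=64 → l++
[2,5] |-5|<=|5| out[3]=25 → r--
[2,4] |-5|>|3| out[2]=25 → l++
[3,4] |2|<=|3| out[1]=9 → r--
[3,3] |2|<=|2| out[0]=4 → r--

[4, 9, 25, 25, 64, 64, 81, 121, 121, 144, 256, 324, 361, 576]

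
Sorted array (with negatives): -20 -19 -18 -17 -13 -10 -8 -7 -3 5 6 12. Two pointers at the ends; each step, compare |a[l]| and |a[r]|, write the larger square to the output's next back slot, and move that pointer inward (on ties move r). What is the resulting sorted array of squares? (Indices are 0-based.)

[9, 25, 36, 49, 64, 100, 144, 169, 289, 324, 361, 400]

l=0 r=11: |-20|>|12| out[11]=400, l++
l=1 r=11: |-19|>|12| out[10]=361, l++
l=2 r=11: |-18|>|12| out[9]=324, l++
l=3 r=11: |-17|>|12| out[8]=289, l++
l=4 r=11: |-13|>|12| out[7]=169, l++
l=5 r=11: |-10|<=|12| out[6]=144, r--
l=5 r=10: |-10|>|6| out[5]=100, l++
l=6 r=10: |-8|>|6| out[4]=64, l++
l=7 r=10: |-7|>|6| out[3]=49, l++
l=8 r=10: |-3|<=|6| out[2]=36, r--
l=8 r=9: |-3|<=|5| out[1]=25, r--
l=8 r=8: |-3|<=|-3| out[0]=9, r--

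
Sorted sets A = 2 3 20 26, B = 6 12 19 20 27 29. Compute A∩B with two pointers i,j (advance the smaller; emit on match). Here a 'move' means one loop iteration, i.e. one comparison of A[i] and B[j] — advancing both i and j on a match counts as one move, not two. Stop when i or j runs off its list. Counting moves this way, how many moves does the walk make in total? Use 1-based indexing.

[i=1,j=1] 2<6 → i++
[i=2,j=1] 3<6 → i++
[i=3,j=1] 20>6 → j++
[i=3,j=2] 20>12 → j++
[i=3,j=3] 20>19 → j++
[i=3,j=4] 20==20 emit → i++,j++
[i=4,j=5] 26<27 → i++

7 moves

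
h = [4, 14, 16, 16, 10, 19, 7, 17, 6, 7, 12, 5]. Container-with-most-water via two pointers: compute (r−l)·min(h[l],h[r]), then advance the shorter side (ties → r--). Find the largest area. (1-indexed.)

l=1 r=12: min(4,5)*11=44 best=44 *, l++
l=2 r=12: min(14,5)*10=50 best=50 *, r--
l=2 r=11: min(14,12)*9=108 best=108 *, r--
l=2 r=10: min(14,7)*8=56 best=108, r--
l=2 r=9: min(14,6)*7=42 best=108, r--
l=2 r=8: min(14,17)*6=84 best=108, l++
l=3 r=8: min(16,17)*5=80 best=108, l++
l=4 r=8: min(16,17)*4=64 best=108, l++
l=5 r=8: min(10,17)*3=30 best=108, l++
l=6 r=8: min(19,17)*2=34 best=108, r--
l=6 r=7: min(19,7)*1=7 best=108, r--

max area = 108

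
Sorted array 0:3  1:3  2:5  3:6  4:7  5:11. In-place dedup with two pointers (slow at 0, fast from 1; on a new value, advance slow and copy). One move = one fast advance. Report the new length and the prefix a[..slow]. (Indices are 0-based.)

length 5; prefix = [3, 5, 6, 7, 11]

slow=0 fast=1: a[fast]=3=a[slow] dup, fast++
slow=0 fast=2: a[fast]=5≠a[slow]=3 write a[1]=5, slow++,fast++
slow=1 fast=3: a[fast]=6≠a[slow]=5 write a[2]=6, slow++,fast++
slow=2 fast=4: a[fast]=7≠a[slow]=6 write a[3]=7, slow++,fast++
slow=3 fast=5: a[fast]=11≠a[slow]=7 write a[4]=11, slow++,fast++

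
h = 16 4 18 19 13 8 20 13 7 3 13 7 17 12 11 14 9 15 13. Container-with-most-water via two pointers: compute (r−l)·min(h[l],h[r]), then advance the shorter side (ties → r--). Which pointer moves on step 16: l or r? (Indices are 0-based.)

[0,18] min(16,13)*18=234 best=234 * → r--
[0,17] min(16,15)*17=255 best=255 * → r--
[0,16] min(16,9)*16=144 best=255 → r--
[0,15] min(16,14)*15=210 best=255 → r--
[0,14] min(16,11)*14=154 best=255 → r--
[0,13] min(16,12)*13=156 best=255 → r--
[0,12] min(16,17)*12=192 best=255 → l++
[1,12] min(4,17)*11=44 best=255 → l++
[2,12] min(18,17)*10=170 best=255 → r--
[2,11] min(18,7)*9=63 best=255 → r--
[2,10] min(18,13)*8=104 best=255 → r--
[2,9] min(18,3)*7=21 best=255 → r--
[2,8] min(18,7)*6=42 best=255 → r--
[2,7] min(18,13)*5=65 best=255 → r--
[2,6] min(18,20)*4=72 best=255 → l++
[3,6] min(19,20)*3=57 best=255 → l++

l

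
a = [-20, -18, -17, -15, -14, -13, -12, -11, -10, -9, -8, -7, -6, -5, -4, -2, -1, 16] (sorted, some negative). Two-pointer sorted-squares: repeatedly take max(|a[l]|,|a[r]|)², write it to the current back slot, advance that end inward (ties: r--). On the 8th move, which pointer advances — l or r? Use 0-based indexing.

l

[0,17] |-20|>|16| out[17]=400 → l++
[1,17] |-18|>|16| out[16]=324 → l++
[2,17] |-17|>|16| out[15]=289 → l++
[3,17] |-15|<=|16| out[14]=256 → r--
[3,16] |-15|>|-1| out[13]=225 → l++
[4,16] |-14|>|-1| out[12]=196 → l++
[5,16] |-13|>|-1| out[11]=169 → l++
[6,16] |-12|>|-1| out[10]=144 → l++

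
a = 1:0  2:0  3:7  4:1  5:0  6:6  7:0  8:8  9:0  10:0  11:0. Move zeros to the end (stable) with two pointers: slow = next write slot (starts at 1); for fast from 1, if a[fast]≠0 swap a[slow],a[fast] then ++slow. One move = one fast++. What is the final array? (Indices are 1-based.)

(s=1,f=1) a[fast]=0 → fast++
(s=1,f=2) a[fast]=0 → fast++
(s=1,f=3) a[fast]=7≠0 swap→a[1]=7 → slow++,fast++
(s=2,f=4) a[fast]=1≠0 swap→a[2]=1 → slow++,fast++
(s=3,f=5) a[fast]=0 → fast++
(s=3,f=6) a[fast]=6≠0 swap→a[3]=6 → slow++,fast++
(s=4,f=7) a[fast]=0 → fast++
(s=4,f=8) a[fast]=8≠0 swap→a[4]=8 → slow++,fast++
(s=5,f=9) a[fast]=0 → fast++
(s=5,f=10) a[fast]=0 → fast++
(s=5,f=11) a[fast]=0 → fast++

[7, 1, 6, 8, 0, 0, 0, 0, 0, 0, 0]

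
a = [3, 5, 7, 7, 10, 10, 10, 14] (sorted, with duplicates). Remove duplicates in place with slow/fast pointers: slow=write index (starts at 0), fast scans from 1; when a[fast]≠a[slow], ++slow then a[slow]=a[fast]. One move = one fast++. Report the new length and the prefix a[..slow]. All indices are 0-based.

slow=0 fast=1: a[fast]=5≠a[slow]=3 write a[1]=5, slow++,fast++
slow=1 fast=2: a[fast]=7≠a[slow]=5 write a[2]=7, slow++,fast++
slow=2 fast=3: a[fast]=7=a[slow] dup, fast++
slow=2 fast=4: a[fast]=10≠a[slow]=7 write a[3]=10, slow++,fast++
slow=3 fast=5: a[fast]=10=a[slow] dup, fast++
slow=3 fast=6: a[fast]=10=a[slow] dup, fast++
slow=3 fast=7: a[fast]=14≠a[slow]=10 write a[4]=14, slow++,fast++

length 5; prefix = [3, 5, 7, 10, 14]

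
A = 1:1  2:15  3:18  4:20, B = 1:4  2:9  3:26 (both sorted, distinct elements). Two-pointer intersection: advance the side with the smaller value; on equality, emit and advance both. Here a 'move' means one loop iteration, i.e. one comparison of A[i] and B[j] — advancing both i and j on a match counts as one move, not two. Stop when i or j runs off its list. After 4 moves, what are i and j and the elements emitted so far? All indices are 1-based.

i=3, j=3, emitted=[]

i=1 j=1: 1<4, i++
i=2 j=1: 15>4, j++
i=2 j=2: 15>9, j++
i=2 j=3: 15<26, i++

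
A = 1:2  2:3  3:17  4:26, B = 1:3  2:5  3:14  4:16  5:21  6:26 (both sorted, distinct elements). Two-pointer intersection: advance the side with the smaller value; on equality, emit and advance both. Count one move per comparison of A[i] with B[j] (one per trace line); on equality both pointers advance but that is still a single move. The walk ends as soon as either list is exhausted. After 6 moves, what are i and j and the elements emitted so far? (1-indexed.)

i=1 j=1: 2<3, i++
i=2 j=1: 3==3 emit, i++,j++
i=3 j=2: 17>5, j++
i=3 j=3: 17>14, j++
i=3 j=4: 17>16, j++
i=3 j=5: 17<21, i++

i=4, j=5, emitted=[3]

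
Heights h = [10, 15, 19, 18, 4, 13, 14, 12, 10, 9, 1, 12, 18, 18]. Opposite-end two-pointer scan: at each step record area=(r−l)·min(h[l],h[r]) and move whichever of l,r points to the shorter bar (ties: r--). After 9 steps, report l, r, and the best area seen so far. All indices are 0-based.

l=0 r=13: min(10,18)*13=130 best=130 *, l++
l=1 r=13: min(15,18)*12=180 best=180 *, l++
l=2 r=13: min(19,18)*11=198 best=198 *, r--
l=2 r=12: min(19,18)*10=180 best=198, r--
l=2 r=11: min(19,12)*9=108 best=198, r--
l=2 r=10: min(19,1)*8=8 best=198, r--
l=2 r=9: min(19,9)*7=63 best=198, r--
l=2 r=8: min(19,10)*6=60 best=198, r--
l=2 r=7: min(19,12)*5=60 best=198, r--

l=2, r=6, best area=198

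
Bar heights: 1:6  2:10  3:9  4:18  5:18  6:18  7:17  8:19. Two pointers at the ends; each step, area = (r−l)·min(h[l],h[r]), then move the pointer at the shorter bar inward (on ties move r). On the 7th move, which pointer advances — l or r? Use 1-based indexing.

[1,8] min(6,19)*7=42 best=42 * → l++
[2,8] min(10,19)*6=60 best=60 * → l++
[3,8] min(9,19)*5=45 best=60 → l++
[4,8] min(18,19)*4=72 best=72 * → l++
[5,8] min(18,19)*3=54 best=72 → l++
[6,8] min(18,19)*2=36 best=72 → l++
[7,8] min(17,19)*1=17 best=72 → l++

l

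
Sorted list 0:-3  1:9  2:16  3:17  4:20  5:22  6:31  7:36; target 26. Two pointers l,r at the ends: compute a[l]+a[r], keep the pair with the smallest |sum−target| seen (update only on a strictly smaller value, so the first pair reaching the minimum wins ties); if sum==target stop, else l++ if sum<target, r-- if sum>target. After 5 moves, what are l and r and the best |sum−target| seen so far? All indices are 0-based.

l=0 r=7: -3+36=33 d=7 *, r--
l=0 r=6: -3+31=28 d=2 *, r--
l=0 r=5: -3+22=19 d=7, l++
l=1 r=5: 9+22=31 d=5, r--
l=1 r=4: 9+20=29 d=3, r--

l=1, r=3, best |Δ|=2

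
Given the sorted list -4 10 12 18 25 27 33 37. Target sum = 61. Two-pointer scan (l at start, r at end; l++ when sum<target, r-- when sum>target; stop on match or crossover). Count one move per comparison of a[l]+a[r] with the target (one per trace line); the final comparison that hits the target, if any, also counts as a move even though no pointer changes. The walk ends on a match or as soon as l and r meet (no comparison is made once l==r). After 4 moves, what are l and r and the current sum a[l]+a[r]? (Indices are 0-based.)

l=4, r=7, sum=62

[0,7] -4+37=33 <61 → l++
[1,7] 10+37=47 <61 → l++
[2,7] 12+37=49 <61 → l++
[3,7] 18+37=55 <61 → l++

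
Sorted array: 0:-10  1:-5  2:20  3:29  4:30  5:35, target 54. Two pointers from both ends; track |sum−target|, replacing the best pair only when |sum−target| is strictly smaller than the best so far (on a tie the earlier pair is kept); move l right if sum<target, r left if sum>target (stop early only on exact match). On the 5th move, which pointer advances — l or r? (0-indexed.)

r

l=0 r=5: -10+35=25 d=29 *, l++
l=1 r=5: -5+35=30 d=24 *, l++
l=2 r=5: 20+35=55 d=1 *, r--
l=2 r=4: 20+30=50 d=4, l++
l=3 r=4: 29+30=59 d=5, r--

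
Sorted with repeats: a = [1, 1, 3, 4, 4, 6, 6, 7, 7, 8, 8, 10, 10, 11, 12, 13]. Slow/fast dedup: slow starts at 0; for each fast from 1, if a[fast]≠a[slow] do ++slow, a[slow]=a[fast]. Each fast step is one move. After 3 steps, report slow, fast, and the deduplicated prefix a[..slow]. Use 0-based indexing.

slow=2, fast=4, prefix=[1, 3, 4]

slow=0 fast=1: a[fast]=1=a[slow] dup, fast++
slow=0 fast=2: a[fast]=3≠a[slow]=1 write a[1]=3, slow++,fast++
slow=1 fast=3: a[fast]=4≠a[slow]=3 write a[2]=4, slow++,fast++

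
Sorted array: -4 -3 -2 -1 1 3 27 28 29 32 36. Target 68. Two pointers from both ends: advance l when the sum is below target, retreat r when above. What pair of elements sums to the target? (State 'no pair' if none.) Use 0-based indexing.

(32, 36)

l=0 r=10: -4+36=32 <68, l++
l=1 r=10: -3+36=33 <68, l++
l=2 r=10: -2+36=34 <68, l++
l=3 r=10: -1+36=35 <68, l++
l=4 r=10: 1+36=37 <68, l++
l=5 r=10: 3+36=39 <68, l++
l=6 r=10: 27+36=63 <68, l++
l=7 r=10: 28+36=64 <68, l++
l=8 r=10: 29+36=65 <68, l++
l=9 r=10: 32+36=68, found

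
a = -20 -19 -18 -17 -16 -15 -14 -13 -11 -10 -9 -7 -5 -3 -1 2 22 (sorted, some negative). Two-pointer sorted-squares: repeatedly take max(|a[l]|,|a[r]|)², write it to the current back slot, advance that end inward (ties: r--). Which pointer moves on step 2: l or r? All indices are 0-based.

l

l=0 r=16: |-20|<=|22| out[16]=484, r--
l=0 r=15: |-20|>|2| out[15]=400, l++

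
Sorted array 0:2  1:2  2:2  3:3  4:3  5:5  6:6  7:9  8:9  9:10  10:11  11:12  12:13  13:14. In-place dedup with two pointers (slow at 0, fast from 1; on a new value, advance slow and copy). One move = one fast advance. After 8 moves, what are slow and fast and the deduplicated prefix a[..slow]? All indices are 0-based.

slow=4, fast=9, prefix=[2, 3, 5, 6, 9]

slow=0 fast=1: a[fast]=2=a[slow] dup, fast++
slow=0 fast=2: a[fast]=2=a[slow] dup, fast++
slow=0 fast=3: a[fast]=3≠a[slow]=2 write a[1]=3, slow++,fast++
slow=1 fast=4: a[fast]=3=a[slow] dup, fast++
slow=1 fast=5: a[fast]=5≠a[slow]=3 write a[2]=5, slow++,fast++
slow=2 fast=6: a[fast]=6≠a[slow]=5 write a[3]=6, slow++,fast++
slow=3 fast=7: a[fast]=9≠a[slow]=6 write a[4]=9, slow++,fast++
slow=4 fast=8: a[fast]=9=a[slow] dup, fast++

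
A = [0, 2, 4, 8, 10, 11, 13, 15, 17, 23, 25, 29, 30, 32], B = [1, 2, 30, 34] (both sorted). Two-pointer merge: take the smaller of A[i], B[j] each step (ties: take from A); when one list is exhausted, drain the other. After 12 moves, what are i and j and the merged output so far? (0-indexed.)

[i=0,j=0] A[i]=0<=B[j]=1 take 0 → i++
[i=1,j=0] A[i]=2>B[j]=1 take 1 → j++
[i=1,j=1] A[i]=2<=B[j]=2 take 2 → i++
[i=2,j=1] A[i]=4>B[j]=2 take 2 → j++
[i=2,j=2] A[i]=4<=B[j]=30 take 4 → i++
[i=3,j=2] A[i]=8<=B[j]=30 take 8 → i++
[i=4,j=2] A[i]=10<=B[j]=30 take 10 → i++
[i=5,j=2] A[i]=11<=B[j]=30 take 11 → i++
[i=6,j=2] A[i]=13<=B[j]=30 take 13 → i++
[i=7,j=2] A[i]=15<=B[j]=30 take 15 → i++
[i=8,j=2] A[i]=17<=B[j]=30 take 17 → i++
[i=9,j=2] A[i]=23<=B[j]=30 take 23 → i++

i=10, j=2, merged so far=[0, 1, 2, 2, 4, 8, 10, 11, 13, 15, 17, 23]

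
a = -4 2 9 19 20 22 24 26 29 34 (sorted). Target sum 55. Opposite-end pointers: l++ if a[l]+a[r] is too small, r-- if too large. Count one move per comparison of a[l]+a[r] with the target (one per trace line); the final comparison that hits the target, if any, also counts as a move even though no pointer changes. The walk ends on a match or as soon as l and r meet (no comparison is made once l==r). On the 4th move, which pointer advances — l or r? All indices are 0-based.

l=0 r=9: -4+34=30 <55, l++
l=1 r=9: 2+34=36 <55, l++
l=2 r=9: 9+34=43 <55, l++
l=3 r=9: 19+34=53 <55, l++

l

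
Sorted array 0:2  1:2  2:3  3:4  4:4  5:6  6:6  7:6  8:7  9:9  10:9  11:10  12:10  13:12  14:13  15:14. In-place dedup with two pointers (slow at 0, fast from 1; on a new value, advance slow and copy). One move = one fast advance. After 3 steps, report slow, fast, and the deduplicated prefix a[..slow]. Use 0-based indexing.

(s=0,f=1) a[fast]=2=a[slow] dup → fast++
(s=0,f=2) a[fast]=3≠a[slow]=2 write a[1]=3 → slow++,fast++
(s=1,f=3) a[fast]=4≠a[slow]=3 write a[2]=4 → slow++,fast++

slow=2, fast=4, prefix=[2, 3, 4]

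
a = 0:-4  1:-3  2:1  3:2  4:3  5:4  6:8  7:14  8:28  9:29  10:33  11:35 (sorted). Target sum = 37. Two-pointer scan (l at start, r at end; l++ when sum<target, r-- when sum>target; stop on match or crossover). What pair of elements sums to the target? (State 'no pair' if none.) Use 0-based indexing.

(2, 35)

[0,11] -4+35=31 <37 → l++
[1,11] -3+35=32 <37 → l++
[2,11] 1+35=36 <37 → l++
[3,11] 2+35=37 → found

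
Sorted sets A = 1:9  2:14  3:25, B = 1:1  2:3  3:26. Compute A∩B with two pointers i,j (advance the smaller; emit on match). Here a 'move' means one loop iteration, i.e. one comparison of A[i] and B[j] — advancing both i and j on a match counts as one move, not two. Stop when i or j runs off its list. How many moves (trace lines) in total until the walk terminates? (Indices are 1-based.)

5 moves

i=1 j=1: 9>1, j++
i=1 j=2: 9>3, j++
i=1 j=3: 9<26, i++
i=2 j=3: 14<26, i++
i=3 j=3: 25<26, i++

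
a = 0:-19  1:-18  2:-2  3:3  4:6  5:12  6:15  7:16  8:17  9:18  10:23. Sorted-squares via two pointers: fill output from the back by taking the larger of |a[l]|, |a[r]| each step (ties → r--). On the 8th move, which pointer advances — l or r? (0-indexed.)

r

[0,10] |-19|<=|23| out[10]=529 → r--
[0,9] |-19|>|18| out[9]=361 → l++
[1,9] |-18|<=|18| out[8]=324 → r--
[1,8] |-18|>|17| out[7]=324 → l++
[2,8] |-2|<=|17| out[6]=289 → r--
[2,7] |-2|<=|16| out[5]=256 → r--
[2,6] |-2|<=|15| out[4]=225 → r--
[2,5] |-2|<=|12| out[3]=144 → r--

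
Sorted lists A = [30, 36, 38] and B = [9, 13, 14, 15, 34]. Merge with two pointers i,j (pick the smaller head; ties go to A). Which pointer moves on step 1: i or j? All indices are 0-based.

[i=0,j=0] A[i]=30>B[j]=9 take 9 → j++

j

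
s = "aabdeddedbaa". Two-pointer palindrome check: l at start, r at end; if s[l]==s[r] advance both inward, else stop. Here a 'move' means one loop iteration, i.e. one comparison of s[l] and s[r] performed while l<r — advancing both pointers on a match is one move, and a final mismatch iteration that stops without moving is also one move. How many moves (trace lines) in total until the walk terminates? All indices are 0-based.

l=0 r=11: 'a'=='a', l++,r--
l=1 r=10: 'a'=='a', l++,r--
l=2 r=9: 'b'=='b', l++,r--
l=3 r=8: 'd'=='d', l++,r--
l=4 r=7: 'e'=='e', l++,r--
l=5 r=6: 'd'=='d', l++,r--

6 moves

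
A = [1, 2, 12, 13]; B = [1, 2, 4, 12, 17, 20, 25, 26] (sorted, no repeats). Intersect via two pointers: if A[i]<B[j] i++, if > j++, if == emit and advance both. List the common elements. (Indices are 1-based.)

i=1 j=1: 1==1 emit, i++,j++
i=2 j=2: 2==2 emit, i++,j++
i=3 j=3: 12>4, j++
i=3 j=4: 12==12 emit, i++,j++
i=4 j=5: 13<17, i++

intersection = [1, 2, 12]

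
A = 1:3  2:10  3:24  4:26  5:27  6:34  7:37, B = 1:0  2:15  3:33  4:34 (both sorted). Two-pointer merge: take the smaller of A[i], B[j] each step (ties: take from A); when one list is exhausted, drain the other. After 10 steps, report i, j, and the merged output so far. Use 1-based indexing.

[i=1,j=1] A[i]=3>B[j]=0 take 0 → j++
[i=1,j=2] A[i]=3<=B[j]=15 take 3 → i++
[i=2,j=2] A[i]=10<=B[j]=15 take 10 → i++
[i=3,j=2] A[i]=24>B[j]=15 take 15 → j++
[i=3,j=3] A[i]=24<=B[j]=33 take 24 → i++
[i=4,j=3] A[i]=26<=B[j]=33 take 26 → i++
[i=5,j=3] A[i]=27<=B[j]=33 take 27 → i++
[i=6,j=3] A[i]=34>B[j]=33 take 33 → j++
[i=6,j=4] A[i]=34<=B[j]=34 take 34 → i++
[i=7,j=4] A[i]=37>B[j]=34 take 34 → j++

i=7, j=5, merged so far=[0, 3, 10, 15, 24, 26, 27, 33, 34, 34]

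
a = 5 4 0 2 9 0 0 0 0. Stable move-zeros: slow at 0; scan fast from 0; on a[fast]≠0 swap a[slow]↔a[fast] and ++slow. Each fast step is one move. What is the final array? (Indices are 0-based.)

[5, 4, 2, 9, 0, 0, 0, 0, 0]

(s=0,f=0) a[fast]=5≠0 swap→a[0]=5 → slow++,fast++
(s=1,f=1) a[fast]=4≠0 swap→a[1]=4 → slow++,fast++
(s=2,f=2) a[fast]=0 → fast++
(s=2,f=3) a[fast]=2≠0 swap→a[2]=2 → slow++,fast++
(s=3,f=4) a[fast]=9≠0 swap→a[3]=9 → slow++,fast++
(s=4,f=5) a[fast]=0 → fast++
(s=4,f=6) a[fast]=0 → fast++
(s=4,f=7) a[fast]=0 → fast++
(s=4,f=8) a[fast]=0 → fast++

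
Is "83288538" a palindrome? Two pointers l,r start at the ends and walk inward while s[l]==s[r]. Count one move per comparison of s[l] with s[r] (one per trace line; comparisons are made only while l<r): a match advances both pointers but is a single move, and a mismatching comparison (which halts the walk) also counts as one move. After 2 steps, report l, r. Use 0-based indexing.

[0,7] '8'=='8' → l++,r--
[1,6] '3'=='3' → l++,r--

l=2, r=5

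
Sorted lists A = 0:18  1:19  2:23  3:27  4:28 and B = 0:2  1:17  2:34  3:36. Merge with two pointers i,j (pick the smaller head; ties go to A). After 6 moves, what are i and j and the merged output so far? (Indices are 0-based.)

i=4, j=2, merged so far=[2, 17, 18, 19, 23, 27]

[i=0,j=0] A[i]=18>B[j]=2 take 2 → j++
[i=0,j=1] A[i]=18>B[j]=17 take 17 → j++
[i=0,j=2] A[i]=18<=B[j]=34 take 18 → i++
[i=1,j=2] A[i]=19<=B[j]=34 take 19 → i++
[i=2,j=2] A[i]=23<=B[j]=34 take 23 → i++
[i=3,j=2] A[i]=27<=B[j]=34 take 27 → i++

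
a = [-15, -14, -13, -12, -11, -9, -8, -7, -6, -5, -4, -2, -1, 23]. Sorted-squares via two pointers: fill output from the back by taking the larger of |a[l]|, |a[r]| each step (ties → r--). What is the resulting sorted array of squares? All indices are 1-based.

[1,14] |-15|<=|23| out[14]=529 → r--
[1,13] |-15|>|-1| out[13]=225 → l++
[2,13] |-14|>|-1| out[12]=196 → l++
[3,13] |-13|>|-1| out[11]=169 → l++
[4,13] |-12|>|-1| out[10]=144 → l++
[5,13] |-11|>|-1| out[9]=121 → l++
[6,13] |-9|>|-1| out[8]=81 → l++
[7,13] |-8|>|-1| out[7]=64 → l++
[8,13] |-7|>|-1| out[6]=49 → l++
[9,13] |-6|>|-1| out[5]=36 → l++
[10,13] |-5|>|-1| out[4]=25 → l++
[11,13] |-4|>|-1| out[3]=16 → l++
[12,13] |-2|>|-1| out[2]=4 → l++
[13,13] |-1|<=|-1| out[1]=1 → r--

[1, 4, 16, 25, 36, 49, 64, 81, 121, 144, 169, 196, 225, 529]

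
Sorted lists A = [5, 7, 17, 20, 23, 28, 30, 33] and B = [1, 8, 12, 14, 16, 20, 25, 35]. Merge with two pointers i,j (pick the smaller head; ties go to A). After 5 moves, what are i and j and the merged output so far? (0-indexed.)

i=2, j=3, merged so far=[1, 5, 7, 8, 12]

[i=0,j=0] A[i]=5>B[j]=1 take 1 → j++
[i=0,j=1] A[i]=5<=B[j]=8 take 5 → i++
[i=1,j=1] A[i]=7<=B[j]=8 take 7 → i++
[i=2,j=1] A[i]=17>B[j]=8 take 8 → j++
[i=2,j=2] A[i]=17>B[j]=12 take 12 → j++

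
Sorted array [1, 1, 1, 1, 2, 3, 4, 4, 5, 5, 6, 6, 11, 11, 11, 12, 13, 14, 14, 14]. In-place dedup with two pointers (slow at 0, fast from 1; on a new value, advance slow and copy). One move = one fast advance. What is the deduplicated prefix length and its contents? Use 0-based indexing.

(s=0,f=1) a[fast]=1=a[slow] dup → fast++
(s=0,f=2) a[fast]=1=a[slow] dup → fast++
(s=0,f=3) a[fast]=1=a[slow] dup → fast++
(s=0,f=4) a[fast]=2≠a[slow]=1 write a[1]=2 → slow++,fast++
(s=1,f=5) a[fast]=3≠a[slow]=2 write a[2]=3 → slow++,fast++
(s=2,f=6) a[fast]=4≠a[slow]=3 write a[3]=4 → slow++,fast++
(s=3,f=7) a[fast]=4=a[slow] dup → fast++
(s=3,f=8) a[fast]=5≠a[slow]=4 write a[4]=5 → slow++,fast++
(s=4,f=9) a[fast]=5=a[slow] dup → fast++
(s=4,f=10) a[fast]=6≠a[slow]=5 write a[5]=6 → slow++,fast++
(s=5,f=11) a[fast]=6=a[slow] dup → fast++
(s=5,f=12) a[fast]=11≠a[slow]=6 write a[6]=11 → slow++,fast++
(s=6,f=13) a[fast]=11=a[slow] dup → fast++
(s=6,f=14) a[fast]=11=a[slow] dup → fast++
(s=6,f=15) a[fast]=12≠a[slow]=11 write a[7]=12 → slow++,fast++
(s=7,f=16) a[fast]=13≠a[slow]=12 write a[8]=13 → slow++,fast++
(s=8,f=17) a[fast]=14≠a[slow]=13 write a[9]=14 → slow++,fast++
(s=9,f=18) a[fast]=14=a[slow] dup → fast++
(s=9,f=19) a[fast]=14=a[slow] dup → fast++

length 10; prefix = [1, 2, 3, 4, 5, 6, 11, 12, 13, 14]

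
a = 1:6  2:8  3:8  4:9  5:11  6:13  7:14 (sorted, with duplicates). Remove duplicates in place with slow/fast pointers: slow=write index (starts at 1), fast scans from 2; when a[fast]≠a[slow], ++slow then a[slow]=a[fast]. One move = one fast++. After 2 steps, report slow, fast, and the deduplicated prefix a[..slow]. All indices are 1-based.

slow=2, fast=4, prefix=[6, 8]

(s=1,f=2) a[fast]=8≠a[slow]=6 write a[2]=8 → slow++,fast++
(s=2,f=3) a[fast]=8=a[slow] dup → fast++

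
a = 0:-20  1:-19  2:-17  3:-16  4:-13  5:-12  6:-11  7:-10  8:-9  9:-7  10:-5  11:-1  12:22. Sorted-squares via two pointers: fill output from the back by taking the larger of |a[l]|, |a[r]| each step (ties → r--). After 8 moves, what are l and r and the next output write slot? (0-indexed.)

[0,12] |-20|<=|22| out[12]=484 → r--
[0,11] |-20|>|-1| out[11]=400 → l++
[1,11] |-19|>|-1| out[10]=361 → l++
[2,11] |-17|>|-1| out[9]=289 → l++
[3,11] |-16|>|-1| out[8]=256 → l++
[4,11] |-13|>|-1| out[7]=169 → l++
[5,11] |-12|>|-1| out[6]=144 → l++
[6,11] |-11|>|-1| out[5]=121 → l++

l=7, r=11, next write slot=4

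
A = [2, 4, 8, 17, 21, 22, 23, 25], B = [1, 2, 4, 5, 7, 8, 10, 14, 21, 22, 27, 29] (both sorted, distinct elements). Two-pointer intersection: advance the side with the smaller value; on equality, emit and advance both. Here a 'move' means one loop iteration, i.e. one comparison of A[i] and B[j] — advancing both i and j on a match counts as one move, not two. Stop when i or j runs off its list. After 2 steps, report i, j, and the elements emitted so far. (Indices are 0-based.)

i=0 j=0: 2>1, j++
i=0 j=1: 2==2 emit, i++,j++

i=1, j=2, emitted=[2]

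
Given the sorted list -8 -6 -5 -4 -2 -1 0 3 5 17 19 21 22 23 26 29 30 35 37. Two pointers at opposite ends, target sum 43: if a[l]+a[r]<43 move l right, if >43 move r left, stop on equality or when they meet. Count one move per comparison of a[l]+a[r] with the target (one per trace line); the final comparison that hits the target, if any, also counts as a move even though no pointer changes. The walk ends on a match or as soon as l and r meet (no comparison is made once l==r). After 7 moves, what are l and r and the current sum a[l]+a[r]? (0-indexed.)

l=0 r=18: -8+37=29 <43, l++
l=1 r=18: -6+37=31 <43, l++
l=2 r=18: -5+37=32 <43, l++
l=3 r=18: -4+37=33 <43, l++
l=4 r=18: -2+37=35 <43, l++
l=5 r=18: -1+37=36 <43, l++
l=6 r=18: 0+37=37 <43, l++

l=7, r=18, sum=40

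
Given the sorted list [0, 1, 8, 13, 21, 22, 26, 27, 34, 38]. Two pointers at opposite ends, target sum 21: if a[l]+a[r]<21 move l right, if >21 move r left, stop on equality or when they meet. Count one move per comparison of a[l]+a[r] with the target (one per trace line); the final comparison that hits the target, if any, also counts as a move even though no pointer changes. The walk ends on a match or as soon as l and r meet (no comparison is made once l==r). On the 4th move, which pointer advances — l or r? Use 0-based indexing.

r

[0,9] 0+38=38 >21 → r--
[0,8] 0+34=34 >21 → r--
[0,7] 0+27=27 >21 → r--
[0,6] 0+26=26 >21 → r--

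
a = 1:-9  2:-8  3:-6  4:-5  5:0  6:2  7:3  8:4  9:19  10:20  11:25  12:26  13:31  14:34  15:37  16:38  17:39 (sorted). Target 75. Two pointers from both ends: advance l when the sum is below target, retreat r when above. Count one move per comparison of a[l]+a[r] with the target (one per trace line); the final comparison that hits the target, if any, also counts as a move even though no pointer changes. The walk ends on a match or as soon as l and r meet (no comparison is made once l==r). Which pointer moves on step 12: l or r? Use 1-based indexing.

l=1 r=17: -9+39=30 <75, l++
l=2 r=17: -8+39=31 <75, l++
l=3 r=17: -6+39=33 <75, l++
l=4 r=17: -5+39=34 <75, l++
l=5 r=17: 0+39=39 <75, l++
l=6 r=17: 2+39=41 <75, l++
l=7 r=17: 3+39=42 <75, l++
l=8 r=17: 4+39=43 <75, l++
l=9 r=17: 19+39=58 <75, l++
l=10 r=17: 20+39=59 <75, l++
l=11 r=17: 25+39=64 <75, l++
l=12 r=17: 26+39=65 <75, l++

l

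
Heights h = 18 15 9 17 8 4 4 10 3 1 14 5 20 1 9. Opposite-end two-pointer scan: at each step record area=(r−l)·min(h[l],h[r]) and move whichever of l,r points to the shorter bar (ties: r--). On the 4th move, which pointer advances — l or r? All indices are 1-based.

l=1 r=15: min(18,9)*14=126 best=126 *, r--
l=1 r=14: min(18,1)*13=13 best=126, r--
l=1 r=13: min(18,20)*12=216 best=216 *, l++
l=2 r=13: min(15,20)*11=165 best=216, l++

l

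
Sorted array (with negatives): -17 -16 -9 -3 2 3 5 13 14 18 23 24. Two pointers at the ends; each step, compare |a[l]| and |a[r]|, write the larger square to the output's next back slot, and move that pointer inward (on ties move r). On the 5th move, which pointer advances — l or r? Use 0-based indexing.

l

l=0 r=11: |-17|<=|24| out[11]=576, r--
l=0 r=10: |-17|<=|23| out[10]=529, r--
l=0 r=9: |-17|<=|18| out[9]=324, r--
l=0 r=8: |-17|>|14| out[8]=289, l++
l=1 r=8: |-16|>|14| out[7]=256, l++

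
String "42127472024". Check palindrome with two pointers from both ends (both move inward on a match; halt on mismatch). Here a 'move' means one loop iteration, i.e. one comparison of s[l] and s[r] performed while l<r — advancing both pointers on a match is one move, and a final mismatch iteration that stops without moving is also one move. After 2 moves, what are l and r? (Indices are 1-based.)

[1,11] '4'=='4' → l++,r--
[2,10] '2'=='2' → l++,r--

l=3, r=9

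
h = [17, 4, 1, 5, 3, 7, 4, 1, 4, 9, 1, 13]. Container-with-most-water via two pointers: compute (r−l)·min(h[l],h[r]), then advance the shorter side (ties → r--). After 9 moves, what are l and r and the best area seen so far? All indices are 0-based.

l=0, r=2, best area=143

[0,11] min(17,13)*11=143 best=143 * → r--
[0,10] min(17,1)*10=10 best=143 → r--
[0,9] min(17,9)*9=81 best=143 → r--
[0,8] min(17,4)*8=32 best=143 → r--
[0,7] min(17,1)*7=7 best=143 → r--
[0,6] min(17,4)*6=24 best=143 → r--
[0,5] min(17,7)*5=35 best=143 → r--
[0,4] min(17,3)*4=12 best=143 → r--
[0,3] min(17,5)*3=15 best=143 → r--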